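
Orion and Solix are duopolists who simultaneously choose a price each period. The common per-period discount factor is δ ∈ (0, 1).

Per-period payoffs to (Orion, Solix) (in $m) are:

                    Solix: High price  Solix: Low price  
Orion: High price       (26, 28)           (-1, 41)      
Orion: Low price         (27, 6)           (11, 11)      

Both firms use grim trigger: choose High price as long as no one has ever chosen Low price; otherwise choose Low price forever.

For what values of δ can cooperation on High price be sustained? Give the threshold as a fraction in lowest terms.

Orion's threshold: (27−26)/(27−11) = 1/16.
Solix's threshold: (41−28)/(41−11) = 13/30.
1/16 < 13/30, so Solix binds and δ* = 13/30.

13/30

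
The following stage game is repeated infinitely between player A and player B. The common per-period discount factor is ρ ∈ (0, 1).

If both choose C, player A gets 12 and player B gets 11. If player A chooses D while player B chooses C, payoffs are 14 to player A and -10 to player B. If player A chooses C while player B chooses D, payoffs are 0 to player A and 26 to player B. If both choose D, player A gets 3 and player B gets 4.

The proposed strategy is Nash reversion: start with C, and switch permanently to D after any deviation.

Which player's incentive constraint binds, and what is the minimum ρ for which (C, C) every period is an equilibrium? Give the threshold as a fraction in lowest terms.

player A: cooperation gives 12 each period; deviation gives 14 once then 3 forever.
  12/(1−ρ) ≥ 14 + 3ρ/(1−ρ) ⇒ ρ ≥ 2/11.
player B: cooperation gives 11 each period; deviation gives 26 once then 4 forever.
  ρ ≥ 15/22.
Both must hold, so the binding constraint is player B's: ρ ≥ 15/22.

player B; ρ ≥ 15/22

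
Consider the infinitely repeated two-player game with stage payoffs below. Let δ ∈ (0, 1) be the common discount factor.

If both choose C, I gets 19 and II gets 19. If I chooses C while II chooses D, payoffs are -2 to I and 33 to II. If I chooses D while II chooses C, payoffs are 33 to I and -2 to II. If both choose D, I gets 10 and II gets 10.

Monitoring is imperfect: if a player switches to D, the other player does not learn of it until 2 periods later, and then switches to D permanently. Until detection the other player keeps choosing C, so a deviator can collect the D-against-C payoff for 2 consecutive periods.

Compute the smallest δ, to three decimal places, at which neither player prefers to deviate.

Deviating for the 2 undetected periods gains 33−19 = 14 per period over cooperation, then loses 19−10 = 9 per period forever once punishment starts.
Gain: 14(1 + δ + … + δ^1); loss: 9·δ^2/(1−δ).
No profitable deviation ⇔ 14(1−δ^2) ≤ 9·δ^2, i.e. δ^2 ≥ 14/(14+9) = 14/23.
Hence δ ≥ (14/23)^(1/2) ≈ 0.780.

0.780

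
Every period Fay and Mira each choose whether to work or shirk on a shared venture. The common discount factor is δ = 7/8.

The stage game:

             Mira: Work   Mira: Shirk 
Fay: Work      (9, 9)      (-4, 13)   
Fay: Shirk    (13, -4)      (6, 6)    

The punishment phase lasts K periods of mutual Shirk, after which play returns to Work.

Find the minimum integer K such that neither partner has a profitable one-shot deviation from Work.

Need Σ_{k=1}^{K} δ^k ≥ (13−9)/(9−6) = 1.3333 at δ = 7/8.
At K = 1 the sum is 0.8750 < 1.3333; at K = 2 it is 1.6406 ≥ 1.3333.
So the minimum punishment length is K = 2.

2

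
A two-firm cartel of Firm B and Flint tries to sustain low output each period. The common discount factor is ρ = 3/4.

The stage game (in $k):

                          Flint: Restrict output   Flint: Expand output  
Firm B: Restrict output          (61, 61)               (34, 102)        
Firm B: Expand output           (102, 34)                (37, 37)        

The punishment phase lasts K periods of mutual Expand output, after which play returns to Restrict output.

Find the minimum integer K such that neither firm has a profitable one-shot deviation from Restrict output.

3

No profitable deviation requires (61−37)(ρ+…+ρ^K) ≥ 102−61, i.e. ρ+…+ρ^K ≥ 41/24 ≈ 1.7083.
With ρ = 3/4, the partial sums are K=1: 0.7500, K=2: 1.3125, K=3: 1.7344.
K = 3 is the first length at which the sum reaches 1.7083.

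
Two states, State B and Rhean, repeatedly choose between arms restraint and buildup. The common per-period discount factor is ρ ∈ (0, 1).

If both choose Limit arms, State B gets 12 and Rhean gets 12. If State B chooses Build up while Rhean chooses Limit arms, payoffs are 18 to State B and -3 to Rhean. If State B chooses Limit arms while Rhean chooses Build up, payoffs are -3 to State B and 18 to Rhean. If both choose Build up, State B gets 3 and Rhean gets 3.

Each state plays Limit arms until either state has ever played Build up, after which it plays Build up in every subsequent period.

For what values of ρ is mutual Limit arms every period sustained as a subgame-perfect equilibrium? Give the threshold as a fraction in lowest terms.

One-period gain from deviating is 18 − 12 = 6. The loss is 12 − 3 = 9 in every subsequent period, with present value 9·ρ/(1−ρ).
Deviation is unprofitable when 9·ρ/(1−ρ) ≥ 6, i.e. ρ/(1−ρ) ≥ 2/3.
Equivalently ρ ≥ 6/(6+9) = 2/5.

2/5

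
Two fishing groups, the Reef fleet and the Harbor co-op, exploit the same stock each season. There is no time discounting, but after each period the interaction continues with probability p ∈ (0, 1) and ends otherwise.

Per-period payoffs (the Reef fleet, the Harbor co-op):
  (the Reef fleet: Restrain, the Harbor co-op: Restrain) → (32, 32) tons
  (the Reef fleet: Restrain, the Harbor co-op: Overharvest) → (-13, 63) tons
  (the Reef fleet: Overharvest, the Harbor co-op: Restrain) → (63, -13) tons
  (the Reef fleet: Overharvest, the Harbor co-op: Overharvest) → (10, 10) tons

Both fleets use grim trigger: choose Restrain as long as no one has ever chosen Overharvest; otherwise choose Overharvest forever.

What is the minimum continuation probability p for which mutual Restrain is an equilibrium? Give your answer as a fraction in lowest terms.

31/53

With no time discounting, the continuation probability p plays the role of the discount factor.
Grim-trigger IC: 32/(1−p) ≥ 63 + 10p/(1−p) ⇒ p ≥ (63−32)/(63−10) = 31/53.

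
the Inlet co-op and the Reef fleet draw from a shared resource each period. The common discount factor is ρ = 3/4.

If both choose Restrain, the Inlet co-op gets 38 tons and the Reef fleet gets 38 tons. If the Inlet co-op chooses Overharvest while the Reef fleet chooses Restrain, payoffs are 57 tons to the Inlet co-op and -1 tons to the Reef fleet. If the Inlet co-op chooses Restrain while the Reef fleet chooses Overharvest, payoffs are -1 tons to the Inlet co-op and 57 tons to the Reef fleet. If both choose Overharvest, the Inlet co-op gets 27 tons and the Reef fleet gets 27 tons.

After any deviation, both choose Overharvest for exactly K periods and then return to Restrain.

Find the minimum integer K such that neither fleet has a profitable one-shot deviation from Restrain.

No profitable deviation requires (38−27)(ρ+…+ρ^K) ≥ 57−38, i.e. ρ+…+ρ^K ≥ 19/11 ≈ 1.7273.
With ρ = 3/4, the partial sums are K=1: 0.7500, K=2: 1.3125, K=3: 1.7344.
K = 3 is the first length at which the sum reaches 1.7273.

3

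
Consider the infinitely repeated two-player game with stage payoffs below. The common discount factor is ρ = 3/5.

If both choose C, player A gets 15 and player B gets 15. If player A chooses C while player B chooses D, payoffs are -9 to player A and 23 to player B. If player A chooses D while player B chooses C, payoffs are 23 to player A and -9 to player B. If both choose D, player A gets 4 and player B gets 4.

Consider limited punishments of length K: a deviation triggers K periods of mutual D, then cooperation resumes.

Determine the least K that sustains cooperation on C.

No profitable deviation requires (15−4)(ρ+…+ρ^K) ≥ 23−15, i.e. ρ+…+ρ^K ≥ 8/11 ≈ 0.7273.
With ρ = 3/5, the partial sums are K=1: 0.6000, K=2: 0.9600.
K = 2 is the first length at which the sum reaches 0.7273.

2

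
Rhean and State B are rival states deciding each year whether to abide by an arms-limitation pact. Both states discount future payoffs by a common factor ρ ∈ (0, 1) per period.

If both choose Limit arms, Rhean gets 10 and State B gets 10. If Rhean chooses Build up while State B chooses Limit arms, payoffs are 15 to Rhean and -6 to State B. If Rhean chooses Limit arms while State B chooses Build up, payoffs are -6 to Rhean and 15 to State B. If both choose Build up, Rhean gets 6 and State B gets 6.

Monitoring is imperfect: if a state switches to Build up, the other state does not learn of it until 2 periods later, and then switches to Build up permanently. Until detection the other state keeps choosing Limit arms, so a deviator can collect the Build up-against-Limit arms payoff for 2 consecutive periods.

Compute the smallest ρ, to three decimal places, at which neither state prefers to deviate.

Deviating for the 2 undetected periods gains 15−10 = 5 per period over cooperation, then loses 10−6 = 4 per period forever once punishment starts.
Gain: 5(1 + ρ + … + ρ^1); loss: 4·ρ^2/(1−ρ).
No profitable deviation ⇔ 5(1−ρ^2) ≤ 4·ρ^2, i.e. ρ^2 ≥ 5/(5+4) = 5/9.
Hence ρ ≥ (5/9)^(1/2) ≈ 0.745.

0.745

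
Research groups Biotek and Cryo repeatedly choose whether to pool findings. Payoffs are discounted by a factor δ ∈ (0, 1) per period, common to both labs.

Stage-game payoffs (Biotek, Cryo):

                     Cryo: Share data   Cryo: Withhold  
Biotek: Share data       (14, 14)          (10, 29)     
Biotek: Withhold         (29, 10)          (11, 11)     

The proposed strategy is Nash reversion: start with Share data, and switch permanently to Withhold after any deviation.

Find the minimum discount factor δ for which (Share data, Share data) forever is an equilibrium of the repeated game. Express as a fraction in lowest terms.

5/6

Under grim trigger the critical discount factor is (T−C)/(T−P) with T = 29, C = 14, P = 11.
δ* = (29−14)/(29−11) = 15/18 = 5/6.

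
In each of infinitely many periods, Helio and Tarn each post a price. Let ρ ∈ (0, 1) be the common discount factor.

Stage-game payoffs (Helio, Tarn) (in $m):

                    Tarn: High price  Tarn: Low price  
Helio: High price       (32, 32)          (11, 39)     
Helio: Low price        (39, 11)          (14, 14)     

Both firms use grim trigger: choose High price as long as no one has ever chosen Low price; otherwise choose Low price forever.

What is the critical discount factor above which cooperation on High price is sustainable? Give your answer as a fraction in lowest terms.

Cooperation forever yields 32 each period: 32/(1−ρ).
Deviating yields 39 once, then 14 forever: 39 + 14ρ/(1−ρ).
No profitable deviation requires 32/(1−ρ) ≥ 39 + 14ρ/(1−ρ).
Multiplying by (1−ρ): 32 ≥ 39(1−ρ) + 14ρ = 39 − 25ρ.
So 25ρ ≥ 7, i.e. ρ ≥ 7/25.

7/25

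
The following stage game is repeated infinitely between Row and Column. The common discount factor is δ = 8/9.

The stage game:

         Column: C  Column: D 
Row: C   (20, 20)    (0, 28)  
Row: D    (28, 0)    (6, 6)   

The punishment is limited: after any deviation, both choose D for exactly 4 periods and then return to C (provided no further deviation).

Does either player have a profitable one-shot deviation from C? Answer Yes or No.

No

A one-shot deviation gives 28 now, then 6 for 4 periods, then back to 20.
Gain from deviating: (28−20) today; loss: (20−6) in each of the next 4 periods.
No-deviation condition: (20−6)(δ+…+δ^4) ≥ 28−20, i.e. δ+…+δ^4 ≥ 4/7.
At δ = 8/9: δ+…+δ^4 = 3.0056 ≥ 0.5714.
So cooperation is sustainable.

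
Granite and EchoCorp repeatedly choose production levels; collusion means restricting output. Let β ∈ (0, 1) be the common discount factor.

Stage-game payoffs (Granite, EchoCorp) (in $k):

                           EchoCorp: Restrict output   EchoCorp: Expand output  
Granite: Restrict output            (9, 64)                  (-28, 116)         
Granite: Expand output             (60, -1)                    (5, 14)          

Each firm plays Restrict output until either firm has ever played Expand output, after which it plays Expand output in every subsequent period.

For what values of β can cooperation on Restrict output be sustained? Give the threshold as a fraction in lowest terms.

51/55

For Granite: deviation gain 60−9 = 51, per-period punishment loss 9−5 = 4. IC gives β ≥ 51/55.
For EchoCorp: gain 52, loss 50 per period, so β ≥ 52/102 = 26/51.
The tighter constraint is Granite's, so cooperation needs β ≥ 51/55.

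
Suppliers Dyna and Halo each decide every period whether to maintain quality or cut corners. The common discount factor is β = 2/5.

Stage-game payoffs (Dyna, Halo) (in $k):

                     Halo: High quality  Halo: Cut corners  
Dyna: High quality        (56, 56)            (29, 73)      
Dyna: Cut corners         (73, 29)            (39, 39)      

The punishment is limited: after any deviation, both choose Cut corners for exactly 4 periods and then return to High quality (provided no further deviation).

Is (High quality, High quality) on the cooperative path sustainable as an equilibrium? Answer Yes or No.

No

Comparing payoff streams over the 5 periods until play realigns: cooperate → 56(1+β+…+β^4); deviate → 73 + 39(β+…+β^4).
Cooperation is sustained iff (56−39)(β+…+β^4) ≥ 73−56.
β+…+β^4 = 2/5·(1−(2/5)^4)/(1−2/5) = 0.6496, and (73−56)/(56−39) = 1.0000.
0.6496 < 1.0000, so cooperation is not sustainable.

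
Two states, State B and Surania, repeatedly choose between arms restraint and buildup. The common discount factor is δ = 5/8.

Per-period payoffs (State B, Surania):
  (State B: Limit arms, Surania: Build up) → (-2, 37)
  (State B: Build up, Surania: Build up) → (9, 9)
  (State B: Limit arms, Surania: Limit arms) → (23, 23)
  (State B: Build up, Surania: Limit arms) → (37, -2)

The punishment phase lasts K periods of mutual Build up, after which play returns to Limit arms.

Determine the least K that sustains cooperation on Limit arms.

2

Need Σ_{k=1}^{K} δ^k ≥ (37−23)/(23−9) = 1.0000 at δ = 5/8.
At K = 1 the sum is 0.6250 < 1.0000; at K = 2 it is 1.0156 ≥ 1.0000.
So the minimum punishment length is K = 2.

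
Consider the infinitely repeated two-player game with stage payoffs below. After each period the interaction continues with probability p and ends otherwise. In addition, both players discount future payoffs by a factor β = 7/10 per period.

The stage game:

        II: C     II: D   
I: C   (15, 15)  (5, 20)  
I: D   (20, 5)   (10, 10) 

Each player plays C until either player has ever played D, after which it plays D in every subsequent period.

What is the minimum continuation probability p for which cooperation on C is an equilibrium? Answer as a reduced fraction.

5/7

With continuation probability p and discount β, the effective per-period discount factor is βp.
Grim-trigger IC: βp ≥ (20−15)/(20−10) = 1/2.
So p ≥ (1/2)/(7/10) = 5/7.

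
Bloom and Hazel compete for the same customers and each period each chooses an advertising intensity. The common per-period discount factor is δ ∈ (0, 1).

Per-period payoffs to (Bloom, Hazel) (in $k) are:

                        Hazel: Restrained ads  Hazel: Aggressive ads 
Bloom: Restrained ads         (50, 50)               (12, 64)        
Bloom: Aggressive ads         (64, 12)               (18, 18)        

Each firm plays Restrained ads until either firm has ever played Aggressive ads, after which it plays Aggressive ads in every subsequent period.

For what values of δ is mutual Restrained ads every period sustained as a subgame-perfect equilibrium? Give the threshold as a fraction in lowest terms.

One-period gain from deviating is 64 − 50 = 14. The loss is 50 − 18 = 32 in every subsequent period, with present value 32·δ/(1−δ).
Deviation is unprofitable when 32·δ/(1−δ) ≥ 14, i.e. δ/(1−δ) ≥ 7/16.
Equivalently δ ≥ 14/(14+32) = 7/23.

7/23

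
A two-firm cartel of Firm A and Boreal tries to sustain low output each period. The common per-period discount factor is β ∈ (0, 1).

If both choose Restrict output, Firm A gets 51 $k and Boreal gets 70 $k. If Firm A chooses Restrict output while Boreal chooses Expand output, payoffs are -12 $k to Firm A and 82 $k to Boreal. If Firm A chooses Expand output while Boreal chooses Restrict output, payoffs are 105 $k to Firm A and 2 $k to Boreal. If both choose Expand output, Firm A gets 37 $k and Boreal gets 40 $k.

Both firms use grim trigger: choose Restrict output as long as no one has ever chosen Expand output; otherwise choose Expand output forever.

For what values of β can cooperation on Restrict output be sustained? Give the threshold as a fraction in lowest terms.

Firm A: cooperation gives 51 each period; deviation gives 105 once then 37 forever.
  51/(1−β) ≥ 105 + 37β/(1−β) ⇒ β ≥ 54/68 = 27/34.
Boreal: cooperation gives 70 each period; deviation gives 82 once then 40 forever.
  β ≥ 12/42 = 2/7.
Both must hold, so the binding constraint is Firm A's: β ≥ 27/34.

27/34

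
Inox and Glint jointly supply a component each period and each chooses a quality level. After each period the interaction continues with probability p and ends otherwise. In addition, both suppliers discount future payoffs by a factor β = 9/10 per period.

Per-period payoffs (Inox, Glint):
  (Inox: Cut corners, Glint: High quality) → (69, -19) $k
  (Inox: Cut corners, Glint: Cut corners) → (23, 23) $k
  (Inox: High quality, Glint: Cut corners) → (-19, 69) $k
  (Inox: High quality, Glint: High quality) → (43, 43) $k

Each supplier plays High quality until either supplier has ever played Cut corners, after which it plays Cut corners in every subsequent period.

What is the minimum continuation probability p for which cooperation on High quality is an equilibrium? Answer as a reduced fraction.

With continuation probability p and discount β, the effective per-period discount factor is βp.
Grim-trigger IC: βp ≥ (69−43)/(69−23) = 13/23.
So p ≥ (13/23)/(9/10) = 130/207.

130/207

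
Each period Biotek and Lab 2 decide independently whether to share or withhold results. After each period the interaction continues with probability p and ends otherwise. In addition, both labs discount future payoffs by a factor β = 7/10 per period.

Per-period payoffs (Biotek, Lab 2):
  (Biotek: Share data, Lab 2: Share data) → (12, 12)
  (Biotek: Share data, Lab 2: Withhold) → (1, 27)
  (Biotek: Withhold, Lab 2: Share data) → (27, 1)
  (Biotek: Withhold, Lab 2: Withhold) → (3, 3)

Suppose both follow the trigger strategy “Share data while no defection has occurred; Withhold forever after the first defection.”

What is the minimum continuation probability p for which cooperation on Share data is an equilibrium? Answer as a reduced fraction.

Expected continuation weight on next period's payoff is β·p = 7/10·p, which plays the role of the discount factor.
Cooperation requires 7/10·p ≥ (27−12)/(27−3) = 5/8, hence p ≥ 25/28.

25/28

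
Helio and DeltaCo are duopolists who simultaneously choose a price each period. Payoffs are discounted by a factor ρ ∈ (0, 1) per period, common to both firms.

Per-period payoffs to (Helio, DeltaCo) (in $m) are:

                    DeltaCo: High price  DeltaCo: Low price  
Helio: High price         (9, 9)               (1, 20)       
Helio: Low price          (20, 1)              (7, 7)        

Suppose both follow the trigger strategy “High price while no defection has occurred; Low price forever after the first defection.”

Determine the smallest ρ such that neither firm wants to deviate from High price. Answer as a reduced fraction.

11/13

One-period gain from deviating is 20 − 9 = 11. The loss is 9 − 7 = 2 in every subsequent period, with present value 2·ρ/(1−ρ).
Deviation is unprofitable when 2·ρ/(1−ρ) ≥ 11, i.e. ρ/(1−ρ) ≥ 11/2.
Equivalently ρ ≥ 11/(11+2) = 11/13.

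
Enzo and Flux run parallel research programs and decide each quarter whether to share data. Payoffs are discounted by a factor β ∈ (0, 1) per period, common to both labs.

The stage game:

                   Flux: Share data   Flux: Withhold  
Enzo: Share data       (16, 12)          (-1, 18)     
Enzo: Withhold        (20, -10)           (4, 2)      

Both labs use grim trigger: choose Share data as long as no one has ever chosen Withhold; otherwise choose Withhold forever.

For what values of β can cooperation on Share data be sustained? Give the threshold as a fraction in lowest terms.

3/8

Enzo: cooperation gives 16 each period; deviation gives 20 once then 4 forever.
  16/(1−β) ≥ 20 + 4β/(1−β) ⇒ β ≥ 4/16 = 1/4.
Flux: cooperation gives 12 each period; deviation gives 18 once then 2 forever.
  β ≥ 6/16 = 3/8.
Both must hold, so the binding constraint is Flux's: β ≥ 3/8.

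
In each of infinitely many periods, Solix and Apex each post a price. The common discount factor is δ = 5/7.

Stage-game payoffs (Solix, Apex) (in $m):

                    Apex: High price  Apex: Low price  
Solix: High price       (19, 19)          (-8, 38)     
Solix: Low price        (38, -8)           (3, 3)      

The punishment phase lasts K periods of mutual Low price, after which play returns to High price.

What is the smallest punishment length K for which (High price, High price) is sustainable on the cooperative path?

Need Σ_{k=1}^{K} δ^k ≥ (38−19)/(19−3) = 1.1875 at δ = 5/7.
At K = 1 the sum is 0.7143 < 1.1875; at K = 2 it is 1.2245 ≥ 1.1875.
So the minimum punishment length is K = 2.

2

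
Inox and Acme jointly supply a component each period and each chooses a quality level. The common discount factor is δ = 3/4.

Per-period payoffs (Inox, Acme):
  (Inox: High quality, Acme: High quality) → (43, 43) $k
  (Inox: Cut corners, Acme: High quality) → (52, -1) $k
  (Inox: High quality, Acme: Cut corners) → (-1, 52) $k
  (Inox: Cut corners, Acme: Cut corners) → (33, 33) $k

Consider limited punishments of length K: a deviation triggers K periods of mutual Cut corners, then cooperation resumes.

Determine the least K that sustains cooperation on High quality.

2

No profitable deviation requires (43−33)(δ+…+δ^K) ≥ 52−43, i.e. δ+…+δ^K ≥ 9/10 ≈ 0.9000.
With δ = 3/4, the partial sums are K=1: 0.7500, K=2: 1.3125.
K = 2 is the first length at which the sum reaches 0.9000.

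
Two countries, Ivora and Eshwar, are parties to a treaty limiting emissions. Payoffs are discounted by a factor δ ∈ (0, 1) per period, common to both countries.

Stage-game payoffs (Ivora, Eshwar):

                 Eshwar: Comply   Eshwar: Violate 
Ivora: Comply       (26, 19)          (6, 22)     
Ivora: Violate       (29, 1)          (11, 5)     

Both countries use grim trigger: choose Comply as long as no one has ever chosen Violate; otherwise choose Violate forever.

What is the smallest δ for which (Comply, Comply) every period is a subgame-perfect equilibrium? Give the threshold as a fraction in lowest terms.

Ivora: cooperation gives 26 each period; deviation gives 29 once then 11 forever.
  26/(1−δ) ≥ 29 + 11δ/(1−δ) ⇒ δ ≥ 3/18 = 1/6.
Eshwar: cooperation gives 19 each period; deviation gives 22 once then 5 forever.
  δ ≥ 3/17.
Both must hold, so the binding constraint is Eshwar's: δ ≥ 3/17.

3/17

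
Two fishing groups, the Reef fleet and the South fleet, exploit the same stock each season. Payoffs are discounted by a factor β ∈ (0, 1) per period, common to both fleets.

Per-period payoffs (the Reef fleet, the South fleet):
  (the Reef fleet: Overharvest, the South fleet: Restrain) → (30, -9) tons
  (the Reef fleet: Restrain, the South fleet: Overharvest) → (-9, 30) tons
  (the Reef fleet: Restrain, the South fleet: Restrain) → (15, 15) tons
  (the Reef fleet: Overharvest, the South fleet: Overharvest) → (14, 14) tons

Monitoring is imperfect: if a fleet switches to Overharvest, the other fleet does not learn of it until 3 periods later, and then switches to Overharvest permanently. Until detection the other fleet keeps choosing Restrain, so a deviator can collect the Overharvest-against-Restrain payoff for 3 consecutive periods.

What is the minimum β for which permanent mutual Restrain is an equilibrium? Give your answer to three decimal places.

0.979

A deviator earns 30 for 3 periods, then 14 forever; cooperating earns 15 forever. Multiplying the IC by (1−β):
15 ≥ 30(1−β^3) + 14β^3, so 16·β^3 ≥ 15 and β^3 ≥ 15/16.
β ≥ (15/16)^(1/3) ≈ 0.979.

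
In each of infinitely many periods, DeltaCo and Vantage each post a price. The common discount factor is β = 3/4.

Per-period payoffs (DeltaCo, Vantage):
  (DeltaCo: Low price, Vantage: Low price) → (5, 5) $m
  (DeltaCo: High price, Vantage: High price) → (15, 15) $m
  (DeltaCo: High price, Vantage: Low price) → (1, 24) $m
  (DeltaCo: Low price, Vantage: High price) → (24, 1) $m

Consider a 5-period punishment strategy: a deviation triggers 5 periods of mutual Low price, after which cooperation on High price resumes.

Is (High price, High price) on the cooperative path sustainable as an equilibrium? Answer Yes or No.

IC: β+…+β^5 ≥ (24−15)/(15−5) = 9/10.
At β = 3/4: partial sum = 2.2881 ≥ 0.9000. Cooperation sustainable.

Yes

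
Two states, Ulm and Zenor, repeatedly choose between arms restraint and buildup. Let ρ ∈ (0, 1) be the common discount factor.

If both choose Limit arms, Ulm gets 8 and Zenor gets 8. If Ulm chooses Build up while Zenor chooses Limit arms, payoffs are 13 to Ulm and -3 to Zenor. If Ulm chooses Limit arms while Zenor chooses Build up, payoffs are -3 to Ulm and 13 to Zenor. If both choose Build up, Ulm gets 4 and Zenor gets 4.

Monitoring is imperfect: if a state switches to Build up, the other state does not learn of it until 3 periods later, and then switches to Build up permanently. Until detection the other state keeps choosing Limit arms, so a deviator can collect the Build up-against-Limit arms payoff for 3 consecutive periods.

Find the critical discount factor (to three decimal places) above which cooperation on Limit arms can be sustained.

Deviating for the 3 undetected periods gains 13−8 = 5 per period over cooperation, then loses 8−4 = 4 per period forever once punishment starts.
Gain: 5(1 + ρ + … + ρ^2); loss: 4·ρ^3/(1−ρ).
No profitable deviation ⇔ 5(1−ρ^3) ≤ 4·ρ^3, i.e. ρ^3 ≥ 5/(5+4) = 5/9.
Hence ρ ≥ (5/9)^(1/3) ≈ 0.822.

0.822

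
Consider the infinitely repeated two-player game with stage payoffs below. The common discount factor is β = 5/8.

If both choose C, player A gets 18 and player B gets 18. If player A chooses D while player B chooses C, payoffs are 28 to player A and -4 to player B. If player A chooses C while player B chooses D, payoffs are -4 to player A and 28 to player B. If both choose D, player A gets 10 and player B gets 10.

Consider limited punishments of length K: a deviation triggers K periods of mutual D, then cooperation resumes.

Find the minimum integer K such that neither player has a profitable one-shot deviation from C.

3

IC: β(1−β^K)/(1−β) ≥ (28−18)/(18−10) = 5/4.
With β = 5/8: need 1 − β^K ≥ 5/4·(1−5/8)/(5/8), i.e. β^K ≤ 0.2500.
Since (5/8)^2 = 0.3906 and (5/8)^3 = 0.2441, the smallest such K is 3.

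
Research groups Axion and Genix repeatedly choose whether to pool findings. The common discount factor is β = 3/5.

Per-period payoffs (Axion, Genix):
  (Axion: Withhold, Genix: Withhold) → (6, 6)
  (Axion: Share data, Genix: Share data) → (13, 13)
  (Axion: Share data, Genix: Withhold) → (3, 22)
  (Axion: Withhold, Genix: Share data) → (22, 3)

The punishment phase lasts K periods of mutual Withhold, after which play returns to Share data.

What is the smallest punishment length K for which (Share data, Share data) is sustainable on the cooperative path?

4

No profitable deviation requires (13−6)(β+…+β^K) ≥ 22−13, i.e. β+…+β^K ≥ 9/7 ≈ 1.2857.
With β = 3/5, the partial sums are K=1: 0.6000, K=2: 0.9600, K=3: 1.1760, K=4: 1.3056.
K = 4 is the first length at which the sum reaches 1.2857.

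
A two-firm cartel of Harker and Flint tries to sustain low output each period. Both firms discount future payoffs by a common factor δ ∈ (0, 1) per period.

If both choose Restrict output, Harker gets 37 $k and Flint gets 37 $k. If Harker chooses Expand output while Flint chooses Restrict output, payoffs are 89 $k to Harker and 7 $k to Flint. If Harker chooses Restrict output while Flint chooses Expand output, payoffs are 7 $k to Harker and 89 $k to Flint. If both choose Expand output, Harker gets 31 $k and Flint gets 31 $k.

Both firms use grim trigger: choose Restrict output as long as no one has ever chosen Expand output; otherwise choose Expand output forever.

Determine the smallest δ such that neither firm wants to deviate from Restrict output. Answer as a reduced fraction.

37/(1−δ) ≥ 89 + 31δ/(1−δ)
37 ≥ 89 − 58δ
δ ≥ 52/58 = 26/29.

26/29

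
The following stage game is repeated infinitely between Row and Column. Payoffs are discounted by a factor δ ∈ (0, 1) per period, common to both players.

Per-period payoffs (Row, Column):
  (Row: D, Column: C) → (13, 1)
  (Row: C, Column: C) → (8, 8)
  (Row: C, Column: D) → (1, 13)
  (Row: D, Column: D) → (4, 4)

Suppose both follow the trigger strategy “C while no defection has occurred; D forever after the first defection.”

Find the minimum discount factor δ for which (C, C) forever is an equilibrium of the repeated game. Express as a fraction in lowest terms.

One-period gain from deviating is 13 − 8 = 5. The loss is 8 − 4 = 4 in every subsequent period, with present value 4·δ/(1−δ).
Deviation is unprofitable when 4·δ/(1−δ) ≥ 5, i.e. δ/(1−δ) ≥ 5/4.
Equivalently δ ≥ 5/(5+4) = 5/9.

5/9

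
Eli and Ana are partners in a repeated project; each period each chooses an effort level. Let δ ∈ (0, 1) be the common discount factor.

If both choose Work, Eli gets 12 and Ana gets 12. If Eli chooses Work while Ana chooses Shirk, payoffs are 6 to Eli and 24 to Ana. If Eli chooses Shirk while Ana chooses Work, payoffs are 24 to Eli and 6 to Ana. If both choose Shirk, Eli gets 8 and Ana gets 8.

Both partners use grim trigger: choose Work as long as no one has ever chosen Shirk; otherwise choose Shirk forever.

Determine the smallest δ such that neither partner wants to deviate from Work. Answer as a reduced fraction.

Cooperation forever yields 12 each period: 12/(1−δ).
Deviating yields 24 once, then 8 forever: 24 + 8δ/(1−δ).
No profitable deviation requires 12/(1−δ) ≥ 24 + 8δ/(1−δ).
Multiplying by (1−δ): 12 ≥ 24(1−δ) + 8δ = 24 − 16δ.
So 16δ ≥ 12, i.e. δ ≥ 12/16 = 3/4.

3/4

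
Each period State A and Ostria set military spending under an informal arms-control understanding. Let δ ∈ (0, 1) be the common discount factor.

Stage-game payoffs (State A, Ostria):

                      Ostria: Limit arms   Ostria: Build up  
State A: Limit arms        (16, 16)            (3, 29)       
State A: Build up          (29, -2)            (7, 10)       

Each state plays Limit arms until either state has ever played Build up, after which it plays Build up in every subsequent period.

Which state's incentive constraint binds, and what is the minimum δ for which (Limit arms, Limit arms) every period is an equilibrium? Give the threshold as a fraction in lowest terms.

State A: cooperation gives 16 each period; deviation gives 29 once then 7 forever.
  16/(1−δ) ≥ 29 + 7δ/(1−δ) ⇒ δ ≥ 13/22.
Ostria: cooperation gives 16 each period; deviation gives 29 once then 10 forever.
  δ ≥ 13/19.
Both must hold, so the binding constraint is Ostria's: δ ≥ 13/19.

Ostria; δ ≥ 13/19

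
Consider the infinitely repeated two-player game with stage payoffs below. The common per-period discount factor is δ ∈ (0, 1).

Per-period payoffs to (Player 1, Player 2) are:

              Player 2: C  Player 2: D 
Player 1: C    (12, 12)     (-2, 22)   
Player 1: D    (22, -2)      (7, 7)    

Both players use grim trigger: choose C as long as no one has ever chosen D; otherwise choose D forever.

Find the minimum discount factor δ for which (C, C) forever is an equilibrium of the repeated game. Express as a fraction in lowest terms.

2/3

Cooperation forever yields 12 each period: 12/(1−δ).
Deviating yields 22 once, then 7 forever: 22 + 7δ/(1−δ).
No profitable deviation requires 12/(1−δ) ≥ 22 + 7δ/(1−δ).
Multiplying by (1−δ): 12 ≥ 22(1−δ) + 7δ = 22 − 15δ.
So 15δ ≥ 10, i.e. δ ≥ 10/15 = 2/3.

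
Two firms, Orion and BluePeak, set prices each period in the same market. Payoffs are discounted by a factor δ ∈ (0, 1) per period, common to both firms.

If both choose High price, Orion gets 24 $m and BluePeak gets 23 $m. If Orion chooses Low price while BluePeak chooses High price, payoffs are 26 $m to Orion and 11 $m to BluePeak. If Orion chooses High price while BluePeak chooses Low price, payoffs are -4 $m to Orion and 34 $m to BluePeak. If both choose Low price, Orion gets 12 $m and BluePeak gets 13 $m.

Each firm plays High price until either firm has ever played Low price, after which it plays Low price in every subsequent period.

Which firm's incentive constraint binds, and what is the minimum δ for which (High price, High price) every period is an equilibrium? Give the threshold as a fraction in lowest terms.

BluePeak; δ ≥ 11/21

Orion's threshold: (26−24)/(26−12) = 1/7.
BluePeak's threshold: (34−23)/(34−13) = 11/21.
1/7 < 11/21, so BluePeak binds and δ* = 11/21.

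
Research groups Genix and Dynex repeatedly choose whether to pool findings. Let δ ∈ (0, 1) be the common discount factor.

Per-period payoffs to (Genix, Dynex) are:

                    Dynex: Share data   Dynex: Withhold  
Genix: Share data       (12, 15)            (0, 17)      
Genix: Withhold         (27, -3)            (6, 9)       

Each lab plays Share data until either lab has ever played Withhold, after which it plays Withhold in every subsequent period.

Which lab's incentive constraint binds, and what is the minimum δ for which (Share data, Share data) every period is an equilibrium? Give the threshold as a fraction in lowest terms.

Genix; δ ≥ 5/7

Genix's threshold: (27−12)/(27−6) = 5/7.
Dynex's threshold: (17−15)/(17−9) = 1/4.
5/7 > 1/4, so Genix binds and δ* = 5/7.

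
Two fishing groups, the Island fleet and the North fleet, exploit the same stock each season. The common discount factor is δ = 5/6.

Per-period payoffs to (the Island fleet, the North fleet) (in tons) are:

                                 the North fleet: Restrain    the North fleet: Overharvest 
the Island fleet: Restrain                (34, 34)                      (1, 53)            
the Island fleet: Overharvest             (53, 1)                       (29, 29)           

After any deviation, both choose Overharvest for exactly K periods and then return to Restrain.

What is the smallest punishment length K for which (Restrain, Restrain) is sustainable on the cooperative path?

8

IC: δ(1−δ^K)/(1−δ) ≥ (53−34)/(34−29) = 19/5.
With δ = 5/6: need 1 − δ^K ≥ 19/5·(1−5/6)/(5/6), i.e. δ^K ≤ 0.2400.
Since (5/6)^7 = 0.2791 and (5/6)^8 = 0.2326, the smallest such K is 8.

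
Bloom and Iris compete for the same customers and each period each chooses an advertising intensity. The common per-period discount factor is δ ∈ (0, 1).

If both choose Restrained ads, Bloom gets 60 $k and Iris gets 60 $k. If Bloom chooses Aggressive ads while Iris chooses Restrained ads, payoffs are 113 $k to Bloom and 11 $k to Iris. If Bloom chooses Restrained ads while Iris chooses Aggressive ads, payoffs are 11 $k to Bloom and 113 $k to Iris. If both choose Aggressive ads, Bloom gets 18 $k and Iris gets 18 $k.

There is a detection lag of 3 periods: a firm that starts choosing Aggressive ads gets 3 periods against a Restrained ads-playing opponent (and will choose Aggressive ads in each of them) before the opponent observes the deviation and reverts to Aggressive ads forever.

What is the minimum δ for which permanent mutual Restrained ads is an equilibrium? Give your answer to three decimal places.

0.823

Deviating for the 3 undetected periods gains 113−60 = 53 per period over cooperation, then loses 60−18 = 42 per period forever once punishment starts.
Gain: 53(1 + δ + … + δ^2); loss: 42·δ^3/(1−δ).
No profitable deviation ⇔ 53(1−δ^3) ≤ 42·δ^3, i.e. δ^3 ≥ 53/(53+42) = 53/95.
Hence δ ≥ (53/95)^(1/3) ≈ 0.823.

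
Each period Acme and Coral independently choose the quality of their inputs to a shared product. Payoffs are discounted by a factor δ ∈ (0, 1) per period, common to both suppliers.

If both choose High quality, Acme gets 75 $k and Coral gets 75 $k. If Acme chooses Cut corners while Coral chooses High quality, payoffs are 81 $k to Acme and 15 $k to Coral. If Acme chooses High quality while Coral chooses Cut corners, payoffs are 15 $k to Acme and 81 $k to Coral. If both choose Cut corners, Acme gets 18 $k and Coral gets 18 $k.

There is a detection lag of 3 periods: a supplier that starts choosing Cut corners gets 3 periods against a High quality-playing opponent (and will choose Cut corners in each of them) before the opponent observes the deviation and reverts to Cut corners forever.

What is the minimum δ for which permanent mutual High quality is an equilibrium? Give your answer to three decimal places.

0.457

A deviator earns 81 for 3 periods, then 18 forever; cooperating earns 75 forever. Multiplying the IC by (1−δ):
75 ≥ 81(1−δ^3) + 18δ^3, so 63·δ^3 ≥ 6 and δ^3 ≥ 2/21.
δ ≥ (2/21)^(1/3) ≈ 0.457.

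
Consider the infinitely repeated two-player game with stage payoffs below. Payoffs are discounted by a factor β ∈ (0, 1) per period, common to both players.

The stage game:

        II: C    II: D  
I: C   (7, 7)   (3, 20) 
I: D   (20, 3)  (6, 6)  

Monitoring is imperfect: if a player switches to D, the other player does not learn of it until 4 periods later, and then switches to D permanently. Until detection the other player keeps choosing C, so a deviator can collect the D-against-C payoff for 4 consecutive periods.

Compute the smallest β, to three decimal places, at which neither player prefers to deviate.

0.982

The best deviation is to choose D for all 4 undetected periods, earning 20 each, then 6 forever once detected.
Deviation value: 20(1−β^4)/(1−β) + 6β^4/(1−β); cooperation value: 7/(1−β).
IC: 7 ≥ 20(1−β^4) + 6β^4 = 20 − 14β^4.
So β^4 ≥ 13/14, giving β ≥ (13/14)^(1/4) ≈ 0.982.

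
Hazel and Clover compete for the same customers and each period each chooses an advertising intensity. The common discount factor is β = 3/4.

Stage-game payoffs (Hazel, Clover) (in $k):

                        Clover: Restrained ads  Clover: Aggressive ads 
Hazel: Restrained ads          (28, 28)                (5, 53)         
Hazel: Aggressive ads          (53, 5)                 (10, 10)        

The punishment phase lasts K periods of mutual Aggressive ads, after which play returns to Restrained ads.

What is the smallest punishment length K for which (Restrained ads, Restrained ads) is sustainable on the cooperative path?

3

No profitable deviation requires (28−10)(β+…+β^K) ≥ 53−28, i.e. β+…+β^K ≥ 25/18 ≈ 1.3889.
With β = 3/4, the partial sums are K=1: 0.7500, K=2: 1.3125, K=3: 1.7344.
K = 3 is the first length at which the sum reaches 1.3889.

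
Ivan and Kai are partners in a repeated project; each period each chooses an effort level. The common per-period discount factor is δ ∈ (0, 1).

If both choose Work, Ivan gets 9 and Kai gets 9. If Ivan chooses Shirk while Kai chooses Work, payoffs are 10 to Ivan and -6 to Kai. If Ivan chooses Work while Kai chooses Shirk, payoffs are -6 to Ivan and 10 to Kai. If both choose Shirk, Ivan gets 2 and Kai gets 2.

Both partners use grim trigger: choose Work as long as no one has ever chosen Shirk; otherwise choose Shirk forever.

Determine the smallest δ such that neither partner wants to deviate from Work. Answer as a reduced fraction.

1/8

9/(1−δ) ≥ 10 + 2δ/(1−δ)
9 ≥ 10 − 8δ
δ ≥ 1/8.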